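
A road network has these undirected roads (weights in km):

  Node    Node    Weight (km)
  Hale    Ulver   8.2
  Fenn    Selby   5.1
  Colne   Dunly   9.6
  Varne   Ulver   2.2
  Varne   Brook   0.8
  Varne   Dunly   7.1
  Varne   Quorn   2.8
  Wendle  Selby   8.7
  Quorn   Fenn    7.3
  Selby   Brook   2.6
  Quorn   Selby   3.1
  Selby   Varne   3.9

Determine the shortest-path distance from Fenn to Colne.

Settle nodes by increasing distance from Fenn:
Fenn: 0
Selby: 5.1  (via Fenn)
Quorn: 7.3  (via Fenn)
Brook: 7.7  (via Selby)
Varne: 8.5  (via Brook)
Ulver: 10.7  (via Varne)
Wendle: 13.8  (via Selby)
Dunly: 15.6  (via Varne)
Hale: 18.9  (via Ulver)
Colne: 25.2  (via Dunly)
Shortest route: Fenn → Selby → Brook → Varne → Dunly → Colne = 25.2 km.

25.2 km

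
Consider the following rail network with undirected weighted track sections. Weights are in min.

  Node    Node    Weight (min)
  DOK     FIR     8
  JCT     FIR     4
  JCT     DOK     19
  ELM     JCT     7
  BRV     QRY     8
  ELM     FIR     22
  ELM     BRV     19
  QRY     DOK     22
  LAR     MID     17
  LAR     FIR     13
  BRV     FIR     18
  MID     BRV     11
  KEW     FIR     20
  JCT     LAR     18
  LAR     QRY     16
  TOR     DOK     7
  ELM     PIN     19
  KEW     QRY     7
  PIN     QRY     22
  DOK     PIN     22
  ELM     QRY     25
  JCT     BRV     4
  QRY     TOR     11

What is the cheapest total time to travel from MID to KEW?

Compare a few routes:
MID–BRV–QRY–KEW: 11+8+7 = 26
MID–LAR–QRY–KEW: 17+16+7 = 40
MID–BRV–JCT–FIR–KEW: 11+4+4+20 = 39
MID–BRV–FIR–KEW: 11+18+20 = 49
The minimum is 26 min via MID–BRV–QRY–KEW.

26 min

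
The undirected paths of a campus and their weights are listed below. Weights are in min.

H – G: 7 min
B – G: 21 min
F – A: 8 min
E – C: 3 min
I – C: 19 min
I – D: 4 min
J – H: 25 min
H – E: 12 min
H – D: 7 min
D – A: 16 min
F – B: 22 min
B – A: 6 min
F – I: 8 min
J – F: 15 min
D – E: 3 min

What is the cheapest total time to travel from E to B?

25 min

Shortest distances from E:
E: 0
C: 3  (via E)
D: 3  (via E)
I: 7  (via D)
H: 10  (via D)
F: 15  (via I)
G: 17  (via H)
A: 19  (via D)
B: 25  (via A)
Shortest route: E → D → A → B = 25 min.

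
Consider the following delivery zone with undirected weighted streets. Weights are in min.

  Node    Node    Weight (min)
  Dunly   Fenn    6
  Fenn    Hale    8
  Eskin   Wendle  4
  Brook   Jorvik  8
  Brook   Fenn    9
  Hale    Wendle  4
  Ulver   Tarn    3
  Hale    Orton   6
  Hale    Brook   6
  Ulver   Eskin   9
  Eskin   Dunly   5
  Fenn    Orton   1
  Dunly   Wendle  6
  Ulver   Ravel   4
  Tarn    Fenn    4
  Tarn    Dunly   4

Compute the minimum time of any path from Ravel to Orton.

Shortest distances from Ravel:
Ravel: 0
Ulver: 4  (via Ravel)
Tarn: 7  (via Ulver)
Fenn: 11  (via Tarn)
Dunly: 11  (via Tarn)
Orton: 12  (via Fenn)
Shortest route: Ravel → Ulver → Tarn → Fenn → Orton = 12 min.

12 min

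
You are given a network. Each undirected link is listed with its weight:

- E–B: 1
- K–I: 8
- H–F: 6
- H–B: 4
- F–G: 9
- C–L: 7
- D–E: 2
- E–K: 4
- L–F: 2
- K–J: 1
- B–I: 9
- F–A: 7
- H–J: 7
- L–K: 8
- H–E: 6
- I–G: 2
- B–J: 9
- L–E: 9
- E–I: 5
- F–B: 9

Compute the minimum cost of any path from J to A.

18

Running Dijkstra from J:
J: 0
K: 1  (via J)
E: 5  (via K)
B: 6  (via E)
D: 7  (via E)
H: 7  (via J)
I: 9  (via K)
L: 9  (via K)
F: 11  (via L)
G: 11  (via I)
C: 16  (via L)
A: 18  (via F)
Shortest route: J–K–L–F–A = 18.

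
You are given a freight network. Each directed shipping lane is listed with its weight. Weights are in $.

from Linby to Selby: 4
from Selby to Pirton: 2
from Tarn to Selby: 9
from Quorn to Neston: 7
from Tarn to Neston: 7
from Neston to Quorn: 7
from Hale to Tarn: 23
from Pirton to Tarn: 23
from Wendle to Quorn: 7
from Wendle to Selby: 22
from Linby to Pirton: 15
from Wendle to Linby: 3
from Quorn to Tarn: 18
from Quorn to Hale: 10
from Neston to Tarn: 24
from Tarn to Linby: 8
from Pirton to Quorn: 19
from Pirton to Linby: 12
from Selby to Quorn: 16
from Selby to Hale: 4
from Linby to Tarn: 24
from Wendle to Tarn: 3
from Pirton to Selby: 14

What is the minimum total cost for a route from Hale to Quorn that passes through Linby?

$51

Shortest Hale→Linby: Hale–Tarn–Linby = 31
Shortest Linby→Quorn: Linby–Selby–Quorn = 20
Total via Linby: 31 + 20 = $51.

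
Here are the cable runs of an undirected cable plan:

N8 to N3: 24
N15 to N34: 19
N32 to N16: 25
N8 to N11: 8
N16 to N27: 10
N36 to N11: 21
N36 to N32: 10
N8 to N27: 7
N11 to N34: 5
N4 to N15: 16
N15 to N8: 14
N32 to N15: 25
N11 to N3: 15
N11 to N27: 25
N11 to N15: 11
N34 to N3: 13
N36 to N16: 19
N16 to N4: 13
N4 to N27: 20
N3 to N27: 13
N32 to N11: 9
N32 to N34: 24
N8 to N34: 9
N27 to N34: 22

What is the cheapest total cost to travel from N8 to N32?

17

Running Dijkstra from N8:
N8: 0
N27: 7  (via N8)
N11: 8  (via N8)
N34: 9  (via N8)
N15: 14  (via N8)
N32: 17  (via N11)
Shortest route: N8 → N11 → N32 = 17.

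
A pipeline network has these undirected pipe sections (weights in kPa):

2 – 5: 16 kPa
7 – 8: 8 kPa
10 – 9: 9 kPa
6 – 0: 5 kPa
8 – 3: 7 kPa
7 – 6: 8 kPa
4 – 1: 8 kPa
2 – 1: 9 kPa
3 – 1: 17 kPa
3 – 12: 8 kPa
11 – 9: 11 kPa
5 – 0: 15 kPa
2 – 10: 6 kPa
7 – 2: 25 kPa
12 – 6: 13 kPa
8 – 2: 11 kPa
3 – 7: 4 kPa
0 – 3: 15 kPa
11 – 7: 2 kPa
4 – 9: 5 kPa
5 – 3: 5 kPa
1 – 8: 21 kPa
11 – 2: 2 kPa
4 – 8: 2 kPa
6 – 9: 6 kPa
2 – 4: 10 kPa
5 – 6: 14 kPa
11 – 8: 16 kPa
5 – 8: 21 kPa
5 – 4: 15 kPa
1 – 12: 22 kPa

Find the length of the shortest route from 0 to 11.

15 kPa

Running Dijkstra from 0:
0: 0
6: 5  (via 0)
9: 11  (via 6)
7: 13  (via 6)
3: 15  (via 0)
5: 15  (via 0)
11: 15  (via 7)
Shortest route: 0 → 6 → 7 → 11 = 15 kPa.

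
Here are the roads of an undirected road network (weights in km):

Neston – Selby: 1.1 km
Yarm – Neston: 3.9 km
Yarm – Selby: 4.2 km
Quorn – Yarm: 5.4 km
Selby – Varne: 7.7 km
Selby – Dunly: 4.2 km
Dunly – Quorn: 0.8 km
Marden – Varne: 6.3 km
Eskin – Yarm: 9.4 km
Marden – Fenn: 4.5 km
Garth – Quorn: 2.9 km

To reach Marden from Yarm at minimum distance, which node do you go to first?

Selby

Candidate routes:
Yarm–Selby–Varne–Marden: 4.2+7.7+6.3 = 18.2
Yarm–Neston–Selby–Varne–Marden: 3.9+1.1+7.7+6.3 = 19
The minimum is 18.2 km via Yarm–Selby–Varne–Marden.
So from Yarm the first move is to Selby.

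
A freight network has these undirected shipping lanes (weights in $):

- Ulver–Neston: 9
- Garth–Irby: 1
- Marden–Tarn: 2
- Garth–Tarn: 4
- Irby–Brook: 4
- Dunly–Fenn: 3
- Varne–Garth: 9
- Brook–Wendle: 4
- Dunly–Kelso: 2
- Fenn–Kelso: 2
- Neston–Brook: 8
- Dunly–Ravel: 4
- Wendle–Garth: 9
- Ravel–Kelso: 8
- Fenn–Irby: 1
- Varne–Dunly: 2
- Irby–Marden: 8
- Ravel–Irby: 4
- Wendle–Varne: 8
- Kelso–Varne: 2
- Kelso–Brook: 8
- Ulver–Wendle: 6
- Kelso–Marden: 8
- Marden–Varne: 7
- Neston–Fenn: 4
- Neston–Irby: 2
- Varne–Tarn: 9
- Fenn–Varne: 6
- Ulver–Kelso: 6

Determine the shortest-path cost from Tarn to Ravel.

Settle nodes by increasing distance from Tarn:
Tarn: 0
Marden: 2  (via Tarn)
Garth: 4  (via Tarn)
Irby: 5  (via Garth)
Fenn: 6  (via Irby)
Neston: 7  (via Irby)
Kelso: 8  (via Fenn)
Dunly: 9  (via Fenn)
Varne: 9  (via Tarn)
Ravel: 9  (via Irby)
Shortest route: Tarn → Garth → Irby → Ravel = $9.

$9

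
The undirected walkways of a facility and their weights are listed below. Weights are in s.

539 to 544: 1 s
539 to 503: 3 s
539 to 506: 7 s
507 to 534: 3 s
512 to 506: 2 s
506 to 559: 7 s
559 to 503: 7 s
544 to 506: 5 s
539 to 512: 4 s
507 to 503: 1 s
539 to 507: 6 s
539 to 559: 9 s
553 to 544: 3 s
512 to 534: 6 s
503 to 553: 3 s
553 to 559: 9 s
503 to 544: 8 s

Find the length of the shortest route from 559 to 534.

11 s

Enumerating some paths:
559–553–503–507–534: 9+3+1+3 = 16
559–503–507–534: 7+1+3 = 11
559–539–503–507–534: 9+3+1+3 = 16
559–506–512–534: 7+2+6 = 15
The minimum is 11 s via 559–503–507–534.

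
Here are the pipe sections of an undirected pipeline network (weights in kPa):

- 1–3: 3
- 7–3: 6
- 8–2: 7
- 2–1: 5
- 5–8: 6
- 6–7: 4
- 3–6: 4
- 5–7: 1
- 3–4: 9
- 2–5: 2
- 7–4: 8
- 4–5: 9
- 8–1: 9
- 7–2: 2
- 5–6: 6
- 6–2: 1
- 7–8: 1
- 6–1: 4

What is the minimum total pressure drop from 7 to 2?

Shortest distances from 7:
7: 0
5: 1  (via 7)
8: 1  (via 7)
2: 2  (via 7)
Shortest route: 7 → 2 = 2 kPa.

2 kPa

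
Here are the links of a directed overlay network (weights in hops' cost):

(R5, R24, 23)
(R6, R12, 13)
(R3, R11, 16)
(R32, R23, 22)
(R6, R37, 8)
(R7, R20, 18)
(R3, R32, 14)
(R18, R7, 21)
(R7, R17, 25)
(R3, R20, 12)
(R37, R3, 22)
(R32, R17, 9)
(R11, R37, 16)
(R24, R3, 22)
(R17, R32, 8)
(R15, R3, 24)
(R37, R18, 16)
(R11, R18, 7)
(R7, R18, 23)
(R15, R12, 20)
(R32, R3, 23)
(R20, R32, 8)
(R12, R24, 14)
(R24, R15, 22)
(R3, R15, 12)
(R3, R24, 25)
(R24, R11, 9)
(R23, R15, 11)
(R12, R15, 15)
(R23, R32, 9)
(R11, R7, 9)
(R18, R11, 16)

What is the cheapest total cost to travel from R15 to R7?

49 hops' cost

Settle nodes by increasing distance from R15:
R15: 0
R12: 20  (via R15)
R3: 24  (via R15)
R24: 34  (via R12)
R20: 36  (via R3)
R32: 38  (via R3)
R11: 40  (via R3)
R17: 47  (via R32)
R18: 47  (via R11)
R7: 49  (via R11)
Shortest route: R15–R3–R11–R7 = 49 hops' cost.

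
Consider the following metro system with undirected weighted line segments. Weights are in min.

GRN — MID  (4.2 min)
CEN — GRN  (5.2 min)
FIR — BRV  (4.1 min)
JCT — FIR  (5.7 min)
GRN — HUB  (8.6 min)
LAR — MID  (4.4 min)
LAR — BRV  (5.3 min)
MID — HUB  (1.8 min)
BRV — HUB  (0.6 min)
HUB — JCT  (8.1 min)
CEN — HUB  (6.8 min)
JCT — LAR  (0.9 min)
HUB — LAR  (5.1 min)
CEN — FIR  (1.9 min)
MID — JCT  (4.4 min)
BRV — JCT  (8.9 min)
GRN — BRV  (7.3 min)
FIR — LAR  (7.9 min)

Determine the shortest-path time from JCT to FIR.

Candidate routes:
JCT - LAR - BRV - FIR: 0.9+5.3+4.1 = 10.3
JCT - LAR - FIR: 0.9+7.9 = 8.8
JCT - LAR - HUB - BRV - FIR: 0.9+5.1+0.6+4.1 = 10.7
JCT - FIR: 5.7 = 5.7
Cheapest is JCT - FIR at 5.7 min.

5.7 min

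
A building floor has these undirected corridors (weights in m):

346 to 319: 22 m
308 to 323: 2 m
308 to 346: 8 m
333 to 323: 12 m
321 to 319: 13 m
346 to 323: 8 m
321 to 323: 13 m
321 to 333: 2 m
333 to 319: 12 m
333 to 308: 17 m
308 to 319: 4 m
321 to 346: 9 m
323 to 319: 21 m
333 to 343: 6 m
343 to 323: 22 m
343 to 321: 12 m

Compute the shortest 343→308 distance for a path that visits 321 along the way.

Shortest 343→321: 343–333–321 = 8
Shortest 321→308: 321–323–308 = 15
Total via 321: 8 + 15 = 23 m.

23 m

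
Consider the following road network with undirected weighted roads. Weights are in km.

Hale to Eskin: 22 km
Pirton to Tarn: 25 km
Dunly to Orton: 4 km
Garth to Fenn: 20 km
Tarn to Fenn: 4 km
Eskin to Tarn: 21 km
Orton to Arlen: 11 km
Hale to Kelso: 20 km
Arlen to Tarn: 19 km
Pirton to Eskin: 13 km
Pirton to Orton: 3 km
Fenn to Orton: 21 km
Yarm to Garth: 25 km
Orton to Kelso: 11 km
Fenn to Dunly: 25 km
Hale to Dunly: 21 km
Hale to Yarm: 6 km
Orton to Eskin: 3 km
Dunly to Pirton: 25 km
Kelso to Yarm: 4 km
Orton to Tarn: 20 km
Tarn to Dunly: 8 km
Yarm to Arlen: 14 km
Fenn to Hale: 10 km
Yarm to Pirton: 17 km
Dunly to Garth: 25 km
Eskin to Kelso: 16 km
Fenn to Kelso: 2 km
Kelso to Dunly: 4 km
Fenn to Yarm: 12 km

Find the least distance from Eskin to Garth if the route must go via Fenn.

Best Eskin to Fenn: Eskin → Orton → Dunly → Kelso → Fenn costing 13
Best Fenn to Garth: Fenn → Garth costing 20
Total via Fenn: 13 + 20 = 33 km.

33 km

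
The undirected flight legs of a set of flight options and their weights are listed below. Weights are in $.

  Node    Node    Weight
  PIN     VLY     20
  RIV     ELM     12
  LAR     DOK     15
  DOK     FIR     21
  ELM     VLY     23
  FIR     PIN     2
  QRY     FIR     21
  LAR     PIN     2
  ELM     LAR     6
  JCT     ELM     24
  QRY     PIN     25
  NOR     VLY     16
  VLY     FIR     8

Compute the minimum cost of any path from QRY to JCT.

Enumerating some paths:
QRY → FIR → PIN → LAR → ELM → JCT: 21+2+2+6+24 = 55
QRY → FIR → VLY → PIN → LAR → ELM → JCT: 21+8+20+2+6+24 = 81
QRY → FIR → VLY → ELM → JCT: 21+8+23+24 = 76
QRY → PIN → LAR → ELM → JCT: 25+2+6+24 = 57
The minimum is $55 via QRY → FIR → PIN → LAR → ELM → JCT.

$55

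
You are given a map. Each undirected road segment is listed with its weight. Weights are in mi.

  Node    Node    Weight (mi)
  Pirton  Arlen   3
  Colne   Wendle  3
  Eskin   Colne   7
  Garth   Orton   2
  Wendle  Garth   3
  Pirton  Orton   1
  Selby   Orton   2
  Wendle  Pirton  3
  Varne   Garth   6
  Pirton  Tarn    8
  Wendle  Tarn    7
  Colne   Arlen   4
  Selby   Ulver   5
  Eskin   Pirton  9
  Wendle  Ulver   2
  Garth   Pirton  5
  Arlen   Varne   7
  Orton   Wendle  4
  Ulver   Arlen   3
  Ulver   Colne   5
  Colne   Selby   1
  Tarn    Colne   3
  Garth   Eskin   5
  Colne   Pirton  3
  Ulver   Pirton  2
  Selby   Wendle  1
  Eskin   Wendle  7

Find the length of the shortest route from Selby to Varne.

Enumerating some paths:
Selby - Wendle - Garth - Varne: 1+3+6 = 10
Selby - Colne - Arlen - Varne: 1+4+7 = 12
Cheapest is Selby - Wendle - Garth - Varne at 10 mi.

10 mi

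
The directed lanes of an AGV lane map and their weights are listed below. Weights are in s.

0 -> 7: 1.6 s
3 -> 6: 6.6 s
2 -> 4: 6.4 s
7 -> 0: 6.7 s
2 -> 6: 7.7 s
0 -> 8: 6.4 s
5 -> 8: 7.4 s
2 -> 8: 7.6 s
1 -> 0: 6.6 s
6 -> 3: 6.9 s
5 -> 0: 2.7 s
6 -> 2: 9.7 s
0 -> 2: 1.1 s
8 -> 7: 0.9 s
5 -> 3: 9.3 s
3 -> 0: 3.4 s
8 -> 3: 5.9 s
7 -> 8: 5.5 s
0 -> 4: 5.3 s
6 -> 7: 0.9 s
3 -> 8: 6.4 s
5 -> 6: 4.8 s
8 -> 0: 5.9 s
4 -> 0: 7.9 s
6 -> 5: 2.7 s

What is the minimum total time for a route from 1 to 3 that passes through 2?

Shortest 1→2: 1 → 0 → 2 = 7.7
Best 2 to 3: 2 → 8 → 3 costing 13.5
Total via 2: 7.7 + 13.5 = 21.2 s.

21.2 s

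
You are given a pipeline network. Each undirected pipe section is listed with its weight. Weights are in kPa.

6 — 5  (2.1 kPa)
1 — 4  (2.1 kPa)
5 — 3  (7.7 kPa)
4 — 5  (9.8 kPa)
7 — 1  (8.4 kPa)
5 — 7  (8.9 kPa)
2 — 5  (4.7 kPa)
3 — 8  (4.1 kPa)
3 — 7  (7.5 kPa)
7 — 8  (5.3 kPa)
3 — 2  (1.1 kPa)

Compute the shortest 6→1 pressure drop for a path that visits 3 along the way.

23.8 kPa

Shortest 6→3: 6–5–2–3 = 7.9
Best 3 to 1: 3–7–1 costing 15.9
Total via 3: 7.9 + 15.9 = 23.8 kPa.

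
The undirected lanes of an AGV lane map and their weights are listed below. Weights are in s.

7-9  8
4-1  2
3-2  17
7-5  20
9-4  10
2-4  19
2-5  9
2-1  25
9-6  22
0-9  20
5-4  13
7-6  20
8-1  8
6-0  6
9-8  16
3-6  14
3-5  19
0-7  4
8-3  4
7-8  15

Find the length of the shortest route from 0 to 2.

33 s

Enumerating some paths:
0 - 7 - 8 - 3 - 2: 4+15+4+17 = 40
0 - 6 - 3 - 2: 6+14+17 = 37
0 - 7 - 5 - 2: 4+20+9 = 33
0 - 7 - 9 - 4 - 2: 4+8+10+19 = 41
Cheapest is 0 - 7 - 5 - 2 at 33 s.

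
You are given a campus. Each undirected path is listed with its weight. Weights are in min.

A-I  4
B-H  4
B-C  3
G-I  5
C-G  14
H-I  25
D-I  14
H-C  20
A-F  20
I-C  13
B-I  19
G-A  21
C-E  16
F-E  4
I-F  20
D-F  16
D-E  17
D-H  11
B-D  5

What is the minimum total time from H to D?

Shortest distances from H:
H: 0
B: 4  (via H)
C: 7  (via B)
D: 9  (via B)
Shortest route: H → B → D = 9 min.

9 min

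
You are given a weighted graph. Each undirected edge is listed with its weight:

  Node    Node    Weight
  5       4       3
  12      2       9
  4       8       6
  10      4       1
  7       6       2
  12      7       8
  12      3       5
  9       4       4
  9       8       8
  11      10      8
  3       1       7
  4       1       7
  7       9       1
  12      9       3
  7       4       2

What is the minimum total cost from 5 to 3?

14

Running Dijkstra from 5:
5: 0
4: 3  (via 5)
10: 4  (via 4)
7: 5  (via 4)
9: 6  (via 7)
6: 7  (via 7)
8: 9  (via 4)
12: 9  (via 9)
1: 10  (via 4)
11: 12  (via 10)
3: 14  (via 12)
Shortest route: 5 → 4 → 7 → 9 → 12 → 3 = 14.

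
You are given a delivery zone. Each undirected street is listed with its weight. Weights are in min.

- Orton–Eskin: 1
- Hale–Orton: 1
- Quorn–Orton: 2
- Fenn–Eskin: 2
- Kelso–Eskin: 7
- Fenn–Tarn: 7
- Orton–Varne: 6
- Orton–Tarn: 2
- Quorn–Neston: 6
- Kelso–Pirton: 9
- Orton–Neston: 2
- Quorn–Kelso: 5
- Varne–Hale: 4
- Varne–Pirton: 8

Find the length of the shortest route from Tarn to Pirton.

15 min

Shortest distances from Tarn:
Tarn: 0
Orton: 2  (via Tarn)
Eskin: 3  (via Orton)
Hale: 3  (via Orton)
Quorn: 4  (via Orton)
Neston: 4  (via Orton)
Fenn: 5  (via Eskin)
Varne: 7  (via Hale)
Kelso: 9  (via Quorn)
Pirton: 15  (via Varne)
Shortest route: Tarn–Orton–Hale–Varne–Pirton = 15 min.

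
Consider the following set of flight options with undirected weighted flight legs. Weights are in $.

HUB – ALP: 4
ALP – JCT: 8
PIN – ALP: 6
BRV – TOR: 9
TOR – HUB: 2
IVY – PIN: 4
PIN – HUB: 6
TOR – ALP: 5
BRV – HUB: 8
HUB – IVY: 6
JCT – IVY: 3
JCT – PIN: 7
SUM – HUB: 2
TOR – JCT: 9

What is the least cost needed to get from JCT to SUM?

$11

Settle nodes by increasing distance from JCT:
JCT: 0
IVY: 3  (via JCT)
PIN: 7  (via JCT)
ALP: 8  (via JCT)
HUB: 9  (via IVY)
TOR: 9  (via JCT)
SUM: 11  (via HUB)
Shortest route: JCT → IVY → HUB → SUM = $11.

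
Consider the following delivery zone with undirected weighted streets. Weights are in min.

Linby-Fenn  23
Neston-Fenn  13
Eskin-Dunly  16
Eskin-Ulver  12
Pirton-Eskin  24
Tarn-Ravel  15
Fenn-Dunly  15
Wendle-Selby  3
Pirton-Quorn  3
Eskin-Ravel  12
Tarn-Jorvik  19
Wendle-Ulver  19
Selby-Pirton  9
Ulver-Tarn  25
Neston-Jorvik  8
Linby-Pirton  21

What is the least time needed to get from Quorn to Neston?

Candidate routes:
Quorn - Pirton - Linby - Fenn - Neston: 3+21+23+13 = 60
Quorn - Pirton - Eskin - Dunly - Fenn - Neston: 3+24+16+15+13 = 71
Cheapest is Quorn - Pirton - Linby - Fenn - Neston at 60 min.

60 min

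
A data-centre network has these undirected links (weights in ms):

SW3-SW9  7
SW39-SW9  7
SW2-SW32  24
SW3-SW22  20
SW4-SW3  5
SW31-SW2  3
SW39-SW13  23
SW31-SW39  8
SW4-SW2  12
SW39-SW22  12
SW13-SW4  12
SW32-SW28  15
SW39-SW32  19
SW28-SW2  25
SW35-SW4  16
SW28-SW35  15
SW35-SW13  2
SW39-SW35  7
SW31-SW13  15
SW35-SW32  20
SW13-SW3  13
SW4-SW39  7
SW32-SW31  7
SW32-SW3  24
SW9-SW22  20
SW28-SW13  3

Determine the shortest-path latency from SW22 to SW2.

23 ms

Candidate routes:
SW22 → SW39 → SW4 → SW2: 12+7+12 = 31
SW22 → SW39 → SW31 → SW2: 12+8+3 = 23
SW22 → SW3 → SW4 → SW2: 20+5+12 = 37
The minimum is 23 ms via SW22 → SW39 → SW31 → SW2.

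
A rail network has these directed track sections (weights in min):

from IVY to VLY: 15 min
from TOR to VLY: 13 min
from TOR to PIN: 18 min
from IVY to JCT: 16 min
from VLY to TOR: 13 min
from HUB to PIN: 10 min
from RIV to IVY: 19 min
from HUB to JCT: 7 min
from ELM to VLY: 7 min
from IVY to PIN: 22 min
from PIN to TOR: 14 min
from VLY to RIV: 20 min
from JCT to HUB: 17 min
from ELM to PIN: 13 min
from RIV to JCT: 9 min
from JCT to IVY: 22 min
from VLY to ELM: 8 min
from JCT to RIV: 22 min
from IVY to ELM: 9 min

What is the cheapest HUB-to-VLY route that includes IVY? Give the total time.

44 min

Best HUB to IVY: HUB–JCT–IVY costing 29
Shortest IVY→VLY: IVY–VLY = 15
Total via IVY: 29 + 15 = 44 min.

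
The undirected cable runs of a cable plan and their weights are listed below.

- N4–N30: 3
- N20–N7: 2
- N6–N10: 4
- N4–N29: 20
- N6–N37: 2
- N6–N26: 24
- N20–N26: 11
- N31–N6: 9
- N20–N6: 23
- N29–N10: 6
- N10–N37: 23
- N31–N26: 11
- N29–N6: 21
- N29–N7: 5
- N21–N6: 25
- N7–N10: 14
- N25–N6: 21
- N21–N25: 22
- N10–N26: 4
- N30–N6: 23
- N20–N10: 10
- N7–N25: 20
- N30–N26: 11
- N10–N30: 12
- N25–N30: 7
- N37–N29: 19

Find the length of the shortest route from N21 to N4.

32

Shortest distances from N21:
N21: 0
N25: 22  (via N21)
N6: 25  (via N21)
N37: 27  (via N6)
N30: 29  (via N25)
N10: 29  (via N6)
N4: 32  (via N30)
Shortest route: N21 → N25 → N30 → N4 = 32.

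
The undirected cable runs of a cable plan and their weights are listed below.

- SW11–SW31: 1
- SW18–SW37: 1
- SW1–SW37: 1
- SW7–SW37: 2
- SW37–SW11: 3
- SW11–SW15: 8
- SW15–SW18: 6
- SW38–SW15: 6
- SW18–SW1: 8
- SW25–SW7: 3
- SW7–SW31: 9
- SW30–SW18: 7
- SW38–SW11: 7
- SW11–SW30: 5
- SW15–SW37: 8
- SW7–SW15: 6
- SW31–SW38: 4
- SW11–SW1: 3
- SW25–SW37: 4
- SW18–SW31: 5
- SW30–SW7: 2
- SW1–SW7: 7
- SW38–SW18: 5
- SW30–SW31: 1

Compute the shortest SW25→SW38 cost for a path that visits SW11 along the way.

12

Shortest SW25→SW11: SW25–SW37–SW11 = 7
Best SW11 to SW38: SW11–SW31–SW38 costing 5
Total via SW11: 7 + 5 = 12.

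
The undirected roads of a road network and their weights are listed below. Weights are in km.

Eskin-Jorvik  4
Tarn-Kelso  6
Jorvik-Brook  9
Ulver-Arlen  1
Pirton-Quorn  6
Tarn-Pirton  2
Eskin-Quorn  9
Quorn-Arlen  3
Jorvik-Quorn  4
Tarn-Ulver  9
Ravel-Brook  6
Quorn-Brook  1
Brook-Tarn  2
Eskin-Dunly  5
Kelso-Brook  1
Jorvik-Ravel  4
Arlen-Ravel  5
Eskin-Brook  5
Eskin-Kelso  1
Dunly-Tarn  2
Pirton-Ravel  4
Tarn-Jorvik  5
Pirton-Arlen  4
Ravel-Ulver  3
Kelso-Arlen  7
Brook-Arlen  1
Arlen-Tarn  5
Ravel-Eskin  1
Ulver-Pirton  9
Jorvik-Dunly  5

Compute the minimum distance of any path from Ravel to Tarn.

Running Dijkstra from Ravel:
Ravel: 0
Eskin: 1  (via Ravel)
Kelso: 2  (via Eskin)
Brook: 3  (via Kelso)
Ulver: 3  (via Ravel)
Quorn: 4  (via Brook)
Arlen: 4  (via Brook)
Jorvik: 4  (via Ravel)
Pirton: 4  (via Ravel)
Tarn: 5  (via Brook)
Shortest route: Ravel → Eskin → Kelso → Brook → Tarn = 5 km.

5 km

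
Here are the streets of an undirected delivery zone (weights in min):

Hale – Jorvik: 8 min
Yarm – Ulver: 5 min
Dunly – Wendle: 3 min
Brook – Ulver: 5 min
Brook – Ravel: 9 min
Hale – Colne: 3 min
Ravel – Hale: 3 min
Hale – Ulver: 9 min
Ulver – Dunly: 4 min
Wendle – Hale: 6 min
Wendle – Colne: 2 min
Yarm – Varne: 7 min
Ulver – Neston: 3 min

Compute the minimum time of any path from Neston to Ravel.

Enumerating some paths:
Neston–Ulver–Brook–Ravel: 3+5+9 = 17
Neston–Ulver–Hale–Ravel: 3+9+3 = 15
Cheapest is Neston–Ulver–Hale–Ravel at 15 min.

15 min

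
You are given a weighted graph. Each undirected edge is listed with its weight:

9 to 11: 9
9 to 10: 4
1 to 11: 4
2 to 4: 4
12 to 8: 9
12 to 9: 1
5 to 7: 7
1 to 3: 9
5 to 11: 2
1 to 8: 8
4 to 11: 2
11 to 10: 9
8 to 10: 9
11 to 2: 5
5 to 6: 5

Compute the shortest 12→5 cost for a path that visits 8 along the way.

23

Best 12 to 8: 12 → 8 costing 9
Shortest 8→5: 8 → 1 → 11 → 5 = 14
Total via 8: 9 + 14 = 23.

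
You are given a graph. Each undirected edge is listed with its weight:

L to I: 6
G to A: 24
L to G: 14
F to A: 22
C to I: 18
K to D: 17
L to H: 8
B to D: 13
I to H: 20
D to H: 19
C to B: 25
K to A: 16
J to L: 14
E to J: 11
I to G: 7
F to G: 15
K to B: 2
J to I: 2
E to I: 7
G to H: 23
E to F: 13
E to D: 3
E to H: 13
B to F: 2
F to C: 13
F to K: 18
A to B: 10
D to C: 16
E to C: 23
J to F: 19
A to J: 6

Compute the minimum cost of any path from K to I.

Enumerating some paths:
K → B → F → E → I: 2+2+13+7 = 24
K → A → J → I: 16+6+2 = 24
K → B → F → J → I: 2+2+19+2 = 25
K → B → A → J → I: 2+10+6+2 = 20
Cheapest is K → B → A → J → I at 20.

20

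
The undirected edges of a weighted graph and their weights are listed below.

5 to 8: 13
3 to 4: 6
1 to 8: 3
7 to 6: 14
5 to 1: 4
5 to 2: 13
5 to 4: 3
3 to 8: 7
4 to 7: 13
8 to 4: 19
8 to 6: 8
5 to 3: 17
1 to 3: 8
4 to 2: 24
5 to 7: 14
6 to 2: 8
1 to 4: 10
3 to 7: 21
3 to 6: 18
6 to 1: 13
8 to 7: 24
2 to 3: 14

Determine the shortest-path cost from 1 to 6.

11

Candidate routes:
1 → 8 → 6: 3+8 = 11
1 → 6: 13 = 13
1 → 5 → 8 → 6: 4+13+8 = 25
1 → 3 → 8 → 6: 8+7+8 = 23
The minimum is 11 via 1 → 8 → 6.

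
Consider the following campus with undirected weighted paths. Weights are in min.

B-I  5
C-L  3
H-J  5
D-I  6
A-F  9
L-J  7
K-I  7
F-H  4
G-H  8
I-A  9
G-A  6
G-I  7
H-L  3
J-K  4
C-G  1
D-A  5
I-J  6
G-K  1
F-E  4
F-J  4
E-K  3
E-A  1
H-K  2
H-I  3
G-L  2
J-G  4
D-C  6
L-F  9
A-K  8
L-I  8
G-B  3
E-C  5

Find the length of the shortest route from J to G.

4 min

Enumerating some paths:
J - L - G: 7+2 = 9
J - H - K - G: 5+2+1 = 8
J - G: 4 = 4
J - K - G: 4+1 = 5
Cheapest is J - G at 4 min.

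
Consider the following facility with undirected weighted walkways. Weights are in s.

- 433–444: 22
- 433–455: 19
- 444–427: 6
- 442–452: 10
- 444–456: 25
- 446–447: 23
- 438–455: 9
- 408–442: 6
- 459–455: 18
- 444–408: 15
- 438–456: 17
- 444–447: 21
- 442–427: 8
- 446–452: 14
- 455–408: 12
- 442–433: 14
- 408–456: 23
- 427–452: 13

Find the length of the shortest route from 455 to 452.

28 s

Enumerating some paths:
455–408–442–427–452: 12+6+8+13 = 39
455–408–442–452: 12+6+10 = 28
455–433–442–452: 19+14+10 = 43
The minimum is 28 s via 455–408–442–452.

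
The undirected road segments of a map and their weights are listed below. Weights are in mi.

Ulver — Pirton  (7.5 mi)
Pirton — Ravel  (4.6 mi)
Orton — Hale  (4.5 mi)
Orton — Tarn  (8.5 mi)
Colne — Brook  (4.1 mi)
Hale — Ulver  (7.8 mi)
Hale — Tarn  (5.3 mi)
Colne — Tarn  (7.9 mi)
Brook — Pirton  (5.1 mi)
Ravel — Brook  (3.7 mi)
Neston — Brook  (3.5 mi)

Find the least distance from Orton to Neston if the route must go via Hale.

25.3 mi

Shortest Orton→Hale: Orton–Hale = 4.5
Best Hale to Neston: Hale–Tarn–Colne–Brook–Neston costing 20.8
Total via Hale: 4.5 + 20.8 = 25.3 mi.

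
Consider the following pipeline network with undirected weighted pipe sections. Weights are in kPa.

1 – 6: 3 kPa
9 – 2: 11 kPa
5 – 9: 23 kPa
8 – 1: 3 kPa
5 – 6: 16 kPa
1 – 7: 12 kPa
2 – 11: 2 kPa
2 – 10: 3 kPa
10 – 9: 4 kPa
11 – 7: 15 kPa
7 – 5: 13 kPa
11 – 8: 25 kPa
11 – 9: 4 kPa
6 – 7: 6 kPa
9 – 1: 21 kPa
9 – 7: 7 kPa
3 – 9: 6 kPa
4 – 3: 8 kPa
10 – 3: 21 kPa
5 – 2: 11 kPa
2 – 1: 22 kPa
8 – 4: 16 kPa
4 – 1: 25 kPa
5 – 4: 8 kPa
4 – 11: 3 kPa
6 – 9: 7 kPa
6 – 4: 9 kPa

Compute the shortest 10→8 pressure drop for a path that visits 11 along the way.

Shortest 10→11: 10–2–11 = 5
Shortest 11→8: 11–9–6–1–8 = 17
Total via 11: 5 + 17 = 22 kPa.

22 kPa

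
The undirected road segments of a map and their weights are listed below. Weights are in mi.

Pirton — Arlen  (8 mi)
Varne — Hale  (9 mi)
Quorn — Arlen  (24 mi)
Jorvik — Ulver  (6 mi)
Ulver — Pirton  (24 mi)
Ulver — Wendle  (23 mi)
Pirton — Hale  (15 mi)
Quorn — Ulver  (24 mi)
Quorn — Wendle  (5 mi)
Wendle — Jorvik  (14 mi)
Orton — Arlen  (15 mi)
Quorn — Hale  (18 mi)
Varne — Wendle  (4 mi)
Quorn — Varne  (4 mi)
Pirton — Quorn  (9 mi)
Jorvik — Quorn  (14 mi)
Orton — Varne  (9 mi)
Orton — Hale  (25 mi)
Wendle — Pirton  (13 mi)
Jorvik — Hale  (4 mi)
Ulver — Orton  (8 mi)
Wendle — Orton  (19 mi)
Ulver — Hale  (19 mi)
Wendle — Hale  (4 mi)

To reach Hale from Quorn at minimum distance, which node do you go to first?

Wendle

Compare a few routes:
Quorn → Jorvik → Hale: 14+4 = 18
Quorn → Varne → Wendle → Hale: 4+4+4 = 12
Quorn → Varne → Hale: 4+9 = 13
Quorn → Wendle → Hale: 5+4 = 9
Cheapest is Quorn → Wendle → Hale at 9 mi.
So from Quorn the first move is to Wendle.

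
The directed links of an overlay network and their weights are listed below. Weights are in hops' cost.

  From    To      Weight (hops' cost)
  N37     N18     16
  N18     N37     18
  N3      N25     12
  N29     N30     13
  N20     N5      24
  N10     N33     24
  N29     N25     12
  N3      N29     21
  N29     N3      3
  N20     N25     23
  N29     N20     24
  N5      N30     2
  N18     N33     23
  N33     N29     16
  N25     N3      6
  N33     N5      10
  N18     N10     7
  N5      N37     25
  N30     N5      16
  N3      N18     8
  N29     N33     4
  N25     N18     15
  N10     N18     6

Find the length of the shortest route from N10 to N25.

52 hops' cost

Candidate routes:
N10 → N18 → N33 → N29 → N25: 6+23+16+12 = 57
N10 → N33 → N29 → N3 → N25: 24+16+3+12 = 55
N10 → N33 → N29 → N25: 24+16+12 = 52
Cheapest is N10 → N33 → N29 → N25 at 52 hops' cost.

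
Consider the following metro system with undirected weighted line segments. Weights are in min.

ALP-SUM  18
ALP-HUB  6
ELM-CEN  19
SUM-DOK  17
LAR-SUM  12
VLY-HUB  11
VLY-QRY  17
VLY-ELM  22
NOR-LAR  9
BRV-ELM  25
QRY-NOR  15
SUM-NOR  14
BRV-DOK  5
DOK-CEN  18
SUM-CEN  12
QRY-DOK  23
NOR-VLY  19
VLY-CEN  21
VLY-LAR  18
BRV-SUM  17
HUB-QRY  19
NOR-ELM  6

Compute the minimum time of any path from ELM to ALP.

Enumerating some paths:
ELM–NOR–LAR–SUM–ALP: 6+9+12+18 = 45
ELM–NOR–VLY–HUB–ALP: 6+19+11+6 = 42
ELM–VLY–HUB–ALP: 22+11+6 = 39
ELM–NOR–SUM–ALP: 6+14+18 = 38
Cheapest is ELM–NOR–SUM–ALP at 38 min.

38 min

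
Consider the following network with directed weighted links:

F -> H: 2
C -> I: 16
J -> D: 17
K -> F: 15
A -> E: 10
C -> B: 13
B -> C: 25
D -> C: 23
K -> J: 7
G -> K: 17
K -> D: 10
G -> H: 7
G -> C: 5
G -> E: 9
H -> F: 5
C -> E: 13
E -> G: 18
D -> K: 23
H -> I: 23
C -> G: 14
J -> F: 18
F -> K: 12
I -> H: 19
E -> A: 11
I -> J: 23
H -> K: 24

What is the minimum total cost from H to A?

Enumerating some paths:
H–F–K–D–C–G–E–A: 5+12+10+23+14+9+11 = 84
H–K–D–C–E–A: 24+10+23+13+11 = 81
H–F–K–D–C–E–A: 5+12+10+23+13+11 = 74
Cheapest is H–F–K–D–C–E–A at 74.

74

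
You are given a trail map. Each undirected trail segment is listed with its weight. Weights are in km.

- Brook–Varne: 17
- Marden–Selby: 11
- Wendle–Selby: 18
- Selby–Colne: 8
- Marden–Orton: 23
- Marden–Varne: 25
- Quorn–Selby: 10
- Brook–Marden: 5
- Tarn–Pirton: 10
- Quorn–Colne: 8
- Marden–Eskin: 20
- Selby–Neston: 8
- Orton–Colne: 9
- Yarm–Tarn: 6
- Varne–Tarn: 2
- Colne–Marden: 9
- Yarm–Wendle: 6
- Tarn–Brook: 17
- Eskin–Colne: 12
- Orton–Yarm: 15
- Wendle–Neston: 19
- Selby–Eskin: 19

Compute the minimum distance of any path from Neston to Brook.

Settle nodes by increasing distance from Neston:
Neston: 0
Selby: 8  (via Neston)
Colne: 16  (via Selby)
Quorn: 18  (via Selby)
Wendle: 19  (via Neston)
Marden: 19  (via Selby)
Brook: 24  (via Marden)
Shortest route: Neston–Selby–Marden–Brook = 24 km.

24 km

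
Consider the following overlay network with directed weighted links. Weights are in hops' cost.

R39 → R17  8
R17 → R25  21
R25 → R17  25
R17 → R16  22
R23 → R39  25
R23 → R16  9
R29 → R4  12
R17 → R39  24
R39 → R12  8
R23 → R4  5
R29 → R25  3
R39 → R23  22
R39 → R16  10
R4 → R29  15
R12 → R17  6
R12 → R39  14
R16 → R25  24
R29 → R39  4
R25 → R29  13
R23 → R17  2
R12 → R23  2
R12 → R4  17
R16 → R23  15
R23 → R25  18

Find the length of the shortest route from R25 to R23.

Running Dijkstra from R25:
R25: 0
R29: 13  (via R25)
R39: 17  (via R29)
R4: 25  (via R29)
R12: 25  (via R39)
R17: 25  (via R25)
R23: 27  (via R12)
Shortest route: R25 → R29 → R39 → R12 → R23 = 27 hops' cost.

27 hops' cost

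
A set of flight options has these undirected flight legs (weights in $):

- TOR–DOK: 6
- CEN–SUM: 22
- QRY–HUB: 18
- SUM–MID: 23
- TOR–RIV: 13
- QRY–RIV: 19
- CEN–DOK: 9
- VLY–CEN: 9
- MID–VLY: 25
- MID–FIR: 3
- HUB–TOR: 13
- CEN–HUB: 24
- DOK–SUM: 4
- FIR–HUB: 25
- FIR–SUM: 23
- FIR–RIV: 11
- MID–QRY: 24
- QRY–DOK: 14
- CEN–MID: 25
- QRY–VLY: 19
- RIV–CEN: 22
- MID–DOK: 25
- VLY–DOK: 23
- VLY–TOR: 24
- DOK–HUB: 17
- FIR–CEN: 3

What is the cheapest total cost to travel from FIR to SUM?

Candidate routes:
FIR - CEN - DOK - SUM: 3+9+4 = 16
FIR - SUM: 23 = 23
The minimum is $16 via FIR - CEN - DOK - SUM.

$16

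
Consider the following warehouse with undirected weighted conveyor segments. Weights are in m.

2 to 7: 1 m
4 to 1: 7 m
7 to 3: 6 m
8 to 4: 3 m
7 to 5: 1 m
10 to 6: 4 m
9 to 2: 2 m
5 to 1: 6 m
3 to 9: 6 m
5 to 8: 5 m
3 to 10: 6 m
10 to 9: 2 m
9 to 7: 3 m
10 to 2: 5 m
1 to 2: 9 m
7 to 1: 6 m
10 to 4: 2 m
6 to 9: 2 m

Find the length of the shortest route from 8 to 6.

Running Dijkstra from 8:
8: 0
4: 3  (via 8)
5: 5  (via 8)
10: 5  (via 4)
7: 6  (via 5)
2: 7  (via 7)
9: 7  (via 10)
6: 9  (via 10)
Shortest route: 8 → 4 → 10 → 6 = 9 m.

9 m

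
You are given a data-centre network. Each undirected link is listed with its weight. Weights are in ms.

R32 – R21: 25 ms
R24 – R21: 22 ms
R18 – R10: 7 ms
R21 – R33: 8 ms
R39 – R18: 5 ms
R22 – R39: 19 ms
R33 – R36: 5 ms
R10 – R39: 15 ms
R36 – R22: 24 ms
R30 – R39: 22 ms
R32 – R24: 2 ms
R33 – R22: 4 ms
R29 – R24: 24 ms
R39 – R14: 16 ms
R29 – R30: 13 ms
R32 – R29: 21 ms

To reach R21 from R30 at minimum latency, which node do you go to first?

R39

Candidate routes:
R30 → R29 → R24 → R21: 13+24+22 = 59
R30 → R29 → R32 → R21: 13+21+25 = 59
R30 → R29 → R32 → R24 → R21: 13+21+2+22 = 58
R30 → R39 → R22 → R33 → R21: 22+19+4+8 = 53
The minimum is 53 ms via R30 → R39 → R22 → R33 → R21.
So from R30 the first move is to R39.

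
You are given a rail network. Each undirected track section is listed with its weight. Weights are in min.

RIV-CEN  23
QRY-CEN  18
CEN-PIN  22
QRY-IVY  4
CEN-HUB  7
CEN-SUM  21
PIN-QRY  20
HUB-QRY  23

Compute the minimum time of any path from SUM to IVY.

Candidate routes:
SUM–CEN–QRY–IVY: 21+18+4 = 43
SUM–CEN–HUB–QRY–IVY: 21+7+23+4 = 55
The minimum is 43 min via SUM–CEN–QRY–IVY.

43 min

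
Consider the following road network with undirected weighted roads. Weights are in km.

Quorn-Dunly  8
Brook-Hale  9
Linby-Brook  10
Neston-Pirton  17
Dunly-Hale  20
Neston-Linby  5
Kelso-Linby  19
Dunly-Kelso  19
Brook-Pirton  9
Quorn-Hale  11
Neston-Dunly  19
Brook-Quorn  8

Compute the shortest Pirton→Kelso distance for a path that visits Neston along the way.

Best Pirton to Neston: Pirton–Neston costing 17
Shortest Neston→Kelso: Neston–Linby–Kelso = 24
Total via Neston: 17 + 24 = 41 km.

41 km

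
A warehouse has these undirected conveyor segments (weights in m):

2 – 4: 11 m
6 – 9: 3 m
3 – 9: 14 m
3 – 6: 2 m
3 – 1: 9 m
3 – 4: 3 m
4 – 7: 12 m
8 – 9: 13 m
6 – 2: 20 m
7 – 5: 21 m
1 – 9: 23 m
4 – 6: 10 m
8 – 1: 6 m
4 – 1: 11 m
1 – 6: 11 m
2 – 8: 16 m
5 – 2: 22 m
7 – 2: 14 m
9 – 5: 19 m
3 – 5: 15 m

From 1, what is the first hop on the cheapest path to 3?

3

Enumerating some paths:
1–3: 9 = 9
1–6–3: 11+2 = 13
1–4–3: 11+3 = 14
The minimum is 9 m via 1–3.
So from 1 the first move is to 3.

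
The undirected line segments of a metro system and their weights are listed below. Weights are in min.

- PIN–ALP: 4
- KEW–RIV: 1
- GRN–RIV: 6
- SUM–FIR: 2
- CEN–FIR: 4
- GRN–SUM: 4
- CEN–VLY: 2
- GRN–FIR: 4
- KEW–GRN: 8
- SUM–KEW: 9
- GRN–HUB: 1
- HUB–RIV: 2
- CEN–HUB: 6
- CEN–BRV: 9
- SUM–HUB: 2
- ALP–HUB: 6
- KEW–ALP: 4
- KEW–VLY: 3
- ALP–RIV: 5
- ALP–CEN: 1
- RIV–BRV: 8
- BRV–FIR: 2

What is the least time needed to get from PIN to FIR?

Settle nodes by increasing distance from PIN:
PIN: 0
ALP: 4  (via PIN)
CEN: 5  (via ALP)
VLY: 7  (via CEN)
KEW: 8  (via ALP)
FIR: 9  (via CEN)
Shortest route: PIN → ALP → CEN → FIR = 9 min.

9 min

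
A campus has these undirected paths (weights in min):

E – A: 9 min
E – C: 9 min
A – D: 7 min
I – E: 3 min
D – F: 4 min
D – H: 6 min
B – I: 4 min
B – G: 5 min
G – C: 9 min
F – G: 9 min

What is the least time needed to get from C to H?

Shortest distances from C:
C: 0
E: 9  (via C)
G: 9  (via C)
I: 12  (via E)
B: 14  (via G)
A: 18  (via E)
F: 18  (via G)
D: 22  (via F)
H: 28  (via D)
Shortest route: C → G → F → D → H = 28 min.

28 min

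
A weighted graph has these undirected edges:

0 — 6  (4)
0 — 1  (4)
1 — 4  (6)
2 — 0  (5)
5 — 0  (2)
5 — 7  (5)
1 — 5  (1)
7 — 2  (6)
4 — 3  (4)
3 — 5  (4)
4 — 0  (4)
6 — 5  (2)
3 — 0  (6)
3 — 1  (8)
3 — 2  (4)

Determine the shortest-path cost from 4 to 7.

Running Dijkstra from 4:
4: 0
0: 4  (via 4)
3: 4  (via 4)
1: 6  (via 4)
5: 6  (via 0)
2: 8  (via 3)
6: 8  (via 0)
7: 11  (via 5)
Shortest route: 4 → 0 → 5 → 7 = 11.

11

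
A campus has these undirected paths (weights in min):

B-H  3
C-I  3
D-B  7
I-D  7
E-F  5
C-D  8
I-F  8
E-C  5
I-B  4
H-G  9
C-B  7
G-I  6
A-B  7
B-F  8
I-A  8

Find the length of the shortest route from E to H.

Candidate routes:
E → F → I → B → H: 5+8+4+3 = 20
E → F → B → H: 5+8+3 = 16
E → C → B → H: 5+7+3 = 15
The minimum is 15 min via E → C → B → H.

15 min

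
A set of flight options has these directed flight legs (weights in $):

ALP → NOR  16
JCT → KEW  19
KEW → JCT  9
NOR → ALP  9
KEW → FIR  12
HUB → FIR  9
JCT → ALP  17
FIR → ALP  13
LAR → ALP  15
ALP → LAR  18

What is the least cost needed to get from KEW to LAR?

$43

Shortest distances from KEW:
KEW: 0
JCT: 9  (via KEW)
FIR: 12  (via KEW)
ALP: 25  (via FIR)
NOR: 41  (via ALP)
LAR: 43  (via ALP)
Shortest route: KEW → FIR → ALP → LAR = $43.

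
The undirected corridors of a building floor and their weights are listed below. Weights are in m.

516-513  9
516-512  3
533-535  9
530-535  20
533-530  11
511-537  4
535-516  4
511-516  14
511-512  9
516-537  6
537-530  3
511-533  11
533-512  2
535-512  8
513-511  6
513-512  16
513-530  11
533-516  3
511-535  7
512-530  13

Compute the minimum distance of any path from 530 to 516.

Candidate routes:
530 → 537 → 516: 3+6 = 9
530 → 512 → 516: 13+3 = 16
530 → 533 → 512 → 516: 11+2+3 = 16
530 → 533 → 516: 11+3 = 14
Cheapest is 530 → 537 → 516 at 9 m.

9 m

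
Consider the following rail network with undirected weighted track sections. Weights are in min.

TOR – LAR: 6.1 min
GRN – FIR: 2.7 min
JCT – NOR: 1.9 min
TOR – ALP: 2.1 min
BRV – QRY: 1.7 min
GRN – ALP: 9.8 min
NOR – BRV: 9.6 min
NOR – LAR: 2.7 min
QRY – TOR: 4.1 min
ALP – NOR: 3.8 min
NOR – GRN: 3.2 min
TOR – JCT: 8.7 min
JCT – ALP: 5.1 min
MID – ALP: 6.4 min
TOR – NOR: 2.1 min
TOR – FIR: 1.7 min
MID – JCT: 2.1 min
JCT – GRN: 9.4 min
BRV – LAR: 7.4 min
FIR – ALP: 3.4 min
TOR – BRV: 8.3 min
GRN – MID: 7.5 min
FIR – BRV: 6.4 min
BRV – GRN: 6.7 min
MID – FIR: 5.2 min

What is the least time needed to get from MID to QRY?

Enumerating some paths:
MID - ALP - TOR - QRY: 6.4+2.1+4.1 = 12.6
MID - FIR - TOR - QRY: 5.2+1.7+4.1 = 11
MID - JCT - NOR - TOR - QRY: 2.1+1.9+2.1+4.1 = 10.2
Cheapest is MID - JCT - NOR - TOR - QRY at 10.2 min.

10.2 min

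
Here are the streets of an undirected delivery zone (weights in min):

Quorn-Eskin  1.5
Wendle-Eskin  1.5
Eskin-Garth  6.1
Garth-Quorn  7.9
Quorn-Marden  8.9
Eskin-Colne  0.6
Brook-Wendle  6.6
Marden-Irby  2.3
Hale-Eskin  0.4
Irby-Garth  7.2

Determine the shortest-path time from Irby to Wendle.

Compare a few routes:
Irby → Garth → Quorn → Eskin → Wendle: 7.2+7.9+1.5+1.5 = 18.1
Irby → Garth → Eskin → Wendle: 7.2+6.1+1.5 = 14.8
Irby → Marden → Quorn → Eskin → Wendle: 2.3+8.9+1.5+1.5 = 14.2
Cheapest is Irby → Marden → Quorn → Eskin → Wendle at 14.2 min.

14.2 min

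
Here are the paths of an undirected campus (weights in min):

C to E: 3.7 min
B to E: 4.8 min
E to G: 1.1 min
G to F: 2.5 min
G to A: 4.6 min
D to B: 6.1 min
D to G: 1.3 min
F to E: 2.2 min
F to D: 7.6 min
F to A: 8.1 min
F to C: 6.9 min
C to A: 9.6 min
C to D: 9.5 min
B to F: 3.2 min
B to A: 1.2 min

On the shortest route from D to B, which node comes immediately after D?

B

Enumerating some paths:
D → G → F → B: 1.3+2.5+3.2 = 7
D → B: 6.1 = 6.1
D → G → A → B: 1.3+4.6+1.2 = 7.1
Cheapest is D → B at 6.1 min.
So from D the first move is to B.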